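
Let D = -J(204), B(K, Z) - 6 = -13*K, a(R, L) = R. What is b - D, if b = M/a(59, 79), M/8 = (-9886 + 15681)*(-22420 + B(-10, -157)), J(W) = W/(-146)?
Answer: -75415301538/4307 ≈ -1.7510e+7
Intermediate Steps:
B(K, Z) = 6 - 13*K
J(W) = -W/146 (J(W) = W*(-1/146) = -W/146)
M = -1033086240 (M = 8*((-9886 + 15681)*(-22420 + (6 - 13*(-10)))) = 8*(5795*(-22420 + (6 + 130))) = 8*(5795*(-22420 + 136)) = 8*(5795*(-22284)) = 8*(-129135780) = -1033086240)
b = -1033086240/59 ≈ -1.7510e+7
D = 102/73 (D = -(-1)*204/146 = -1*(-102/73) = 102/73 ≈ 1.3973)
b - D = -1033086240/59 - 1*102/73 = -1033086240/59 - 102/73 = -75415301538/4307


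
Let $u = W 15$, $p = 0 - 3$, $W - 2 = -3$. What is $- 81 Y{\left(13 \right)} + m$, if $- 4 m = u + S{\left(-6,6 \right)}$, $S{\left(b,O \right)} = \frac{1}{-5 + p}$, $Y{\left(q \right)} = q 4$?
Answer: $- \frac{134663}{32} \approx -4208.2$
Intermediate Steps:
$W = -1$ ($W = 2 - 3 = -1$)
$p = -3$
$Y{\left(q \right)} = 4 q$
$S{\left(b,O \right)} = - \frac{1}{8}$ ($S{\left(b,O \right)} = \frac{1}{-5 - 3} = \frac{1}{-8} = - \frac{1}{8}$)
$u = -15$ ($u = \left(-1\right) 15 = -15$)
$m = \frac{121}{32}$ ($m = - \frac{-15 - \frac{1}{8}}{4} = \left(- \frac{1}{4}\right) \left(- \frac{121}{8}\right) = \frac{121}{32} \approx 3.7813$)
$- 81 Y{\left(13 \right)} + m = - 81 \cdot 4 \cdot 13 + \frac{121}{32} = \left(-81\right) 52 + \frac{121}{32} = -4212 + \frac{121}{32} = - \frac{134663}{32}$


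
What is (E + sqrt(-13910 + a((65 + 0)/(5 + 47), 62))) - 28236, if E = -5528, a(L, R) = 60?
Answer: -33764 + 5*I*sqrt(554) ≈ -33764.0 + 117.69*I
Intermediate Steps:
(E + sqrt(-13910 + a((65 + 0)/(5 + 47), 62))) - 28236 = (-5528 + sqrt(-13910 + 60)) - 28236 = (-5528 + sqrt(-13850)) - 28236 = (-5528 + 5*I*sqrt(554)) - 28236 = -33764 + 5*I*sqrt(554)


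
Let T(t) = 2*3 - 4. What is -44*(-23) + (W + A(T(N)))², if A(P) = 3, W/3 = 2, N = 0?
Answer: 1093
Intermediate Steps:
W = 6 (W = 3*2 = 6)
T(t) = 2 (T(t) = 6 - 4 = 2)
-44*(-23) + (W + A(T(N)))² = -44*(-23) + (6 + 3)² = 1012 + 9² = 1012 + 81 = 1093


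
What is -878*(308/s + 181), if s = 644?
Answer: -3664772/23 ≈ -1.5934e+5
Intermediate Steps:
-878*(308/s + 181) = -878*(308/644 + 181) = -878*(308*(1/644) + 181) = -878*(11/23 + 181) = -878*4174/23 = -3664772/23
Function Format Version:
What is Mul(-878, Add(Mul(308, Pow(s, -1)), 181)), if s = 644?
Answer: Rational(-3664772, 23) ≈ -1.5934e+5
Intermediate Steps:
Mul(-878, Add(Mul(308, Pow(s, -1)), 181)) = Mul(-878, Add(Mul(308, Pow(644, -1)), 181)) = Mul(-878, Add(Mul(308, Rational(1, 644)), 181)) = Mul(-878, Add(Rational(11, 23), 181)) = Mul(-878, Rational(4174, 23)) = Rational(-3664772, 23)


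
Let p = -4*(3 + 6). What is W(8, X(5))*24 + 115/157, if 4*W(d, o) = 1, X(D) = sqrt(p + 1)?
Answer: 1057/157 ≈ 6.7325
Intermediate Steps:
p = -36 (p = -4*9 = -36)
X(D) = I*sqrt(35) (X(D) = sqrt(-36 + 1) = sqrt(-35) = I*sqrt(35))
W(d, o) = 1/4 (W(d, o) = (1/4)*1 = 1/4)
W(8, X(5))*24 + 115/157 = (1/4)*24 + 115/157 = 6 + 115*(1/157) = 6 + 115/157 = 1057/157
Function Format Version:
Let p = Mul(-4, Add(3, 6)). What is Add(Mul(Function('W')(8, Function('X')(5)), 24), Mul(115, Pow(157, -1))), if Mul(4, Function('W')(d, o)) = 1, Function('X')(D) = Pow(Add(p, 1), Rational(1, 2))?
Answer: Rational(1057, 157) ≈ 6.7325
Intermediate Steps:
p = -36 (p = Mul(-4, 9) = -36)
Function('X')(D) = Mul(I, Pow(35, Rational(1, 2))) (Function('X')(D) = Pow(Add(-36, 1), Rational(1, 2)) = Pow(-35, Rational(1, 2)) = Mul(I, Pow(35, Rational(1, 2))))
Function('W')(d, o) = Rational(1, 4) (Function('W')(d, o) = Mul(Rational(1, 4), 1) = Rational(1, 4))
Add(Mul(Function('W')(8, Function('X')(5)), 24), Mul(115, Pow(157, -1))) = Add(Mul(Rational(1, 4), 24), Mul(115, Pow(157, -1))) = Add(6, Mul(115, Rational(1, 157))) = Add(6, Rational(115, 157)) = Rational(1057, 157)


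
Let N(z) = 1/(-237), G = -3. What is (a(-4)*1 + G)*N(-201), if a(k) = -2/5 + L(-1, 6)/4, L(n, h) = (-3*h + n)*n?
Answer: -9/1580 ≈ -0.0056962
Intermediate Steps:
N(z) = -1/237
L(n, h) = n*(n - 3*h) (L(n, h) = (n - 3*h)*n = n*(n - 3*h))
a(k) = 87/20 (a(k) = -2/5 - (-1 - 3*6)/4 = -2*1/5 - (-1 - 18)*(1/4) = -2/5 - 1*(-19)*(1/4) = -2/5 + 19*(1/4) = -2/5 + 19/4 = 87/20)
(a(-4)*1 + G)*N(-201) = ((87/20)*1 - 3)*(-1/237) = (87/20 - 3)*(-1/237) = (27/20)*(-1/237) = -9/1580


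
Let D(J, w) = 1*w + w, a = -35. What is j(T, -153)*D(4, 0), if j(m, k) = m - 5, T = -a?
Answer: 0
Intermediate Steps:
T = 35 (T = -1*(-35) = 35)
D(J, w) = 2*w (D(J, w) = w + w = 2*w)
j(m, k) = -5 + m
j(T, -153)*D(4, 0) = (-5 + 35)*(2*0) = 30*0 = 0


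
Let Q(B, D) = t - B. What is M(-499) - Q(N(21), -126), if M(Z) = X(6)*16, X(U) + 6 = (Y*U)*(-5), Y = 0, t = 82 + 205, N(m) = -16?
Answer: -399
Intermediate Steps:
t = 287
Q(B, D) = 287 - B
X(U) = -6 (X(U) = -6 + (0*U)*(-5) = -6 + 0*(-5) = -6 + 0 = -6)
M(Z) = -96 (M(Z) = -6*16 = -96)
M(-499) - Q(N(21), -126) = -96 - (287 - 1*(-16)) = -96 - (287 + 16) = -96 - 1*303 = -96 - 303 = -399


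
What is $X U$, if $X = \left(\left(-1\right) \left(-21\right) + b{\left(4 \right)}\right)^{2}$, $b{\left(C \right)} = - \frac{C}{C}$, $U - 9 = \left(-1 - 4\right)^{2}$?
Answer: $13600$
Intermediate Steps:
$U = 34$ ($U = 9 + \left(-1 - 4\right)^{2} = 9 + \left(-5\right)^{2} = 9 + 25 = 34$)
$b{\left(C \right)} = -1$ ($b{\left(C \right)} = \left(-1\right) 1 = -1$)
$X = 400$ ($X = \left(\left(-1\right) \left(-21\right) - 1\right)^{2} = \left(21 - 1\right)^{2} = 20^{2} = 400$)
$X U = 400 \cdot 34 = 13600$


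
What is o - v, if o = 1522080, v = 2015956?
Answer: -493876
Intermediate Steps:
o - v = 1522080 - 1*2015956 = 1522080 - 2015956 = -493876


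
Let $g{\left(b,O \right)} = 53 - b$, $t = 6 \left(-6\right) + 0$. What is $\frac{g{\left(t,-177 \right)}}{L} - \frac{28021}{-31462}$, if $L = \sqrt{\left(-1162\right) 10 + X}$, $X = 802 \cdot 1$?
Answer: $\frac{28021}{31462} - \frac{89 i \sqrt{1202}}{3606} \approx 0.89063 - 0.85569 i$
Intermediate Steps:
$X = 802$
$t = -36$ ($t = -36 + 0 = -36$)
$L = 3 i \sqrt{1202}$ ($L = \sqrt{\left(-1162\right) 10 + 802} = \sqrt{-11620 + 802} = \sqrt{-10818} = 3 i \sqrt{1202} \approx 104.01 i$)
$\frac{g{\left(t,-177 \right)}}{L} - \frac{28021}{-31462} = \frac{53 - -36}{3 i \sqrt{1202}} - \frac{28021}{-31462} = \left(53 + 36\right) \left(- \frac{i \sqrt{1202}}{3606}\right) - - \frac{28021}{31462} = 89 \left(- \frac{i \sqrt{1202}}{3606}\right) + \frac{28021}{31462} = - \frac{89 i \sqrt{1202}}{3606} + \frac{28021}{31462} = \frac{28021}{31462} - \frac{89 i \sqrt{1202}}{3606}$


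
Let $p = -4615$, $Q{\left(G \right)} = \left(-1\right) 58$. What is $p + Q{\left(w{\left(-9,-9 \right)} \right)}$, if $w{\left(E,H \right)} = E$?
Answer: $-4673$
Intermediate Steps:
$Q{\left(G \right)} = -58$
$p + Q{\left(w{\left(-9,-9 \right)} \right)} = -4615 - 58 = -4673$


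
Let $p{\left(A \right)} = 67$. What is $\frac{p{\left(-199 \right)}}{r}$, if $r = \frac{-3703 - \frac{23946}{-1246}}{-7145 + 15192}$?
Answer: $- \frac{335889827}{2294996} \approx -146.36$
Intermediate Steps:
$r = - \frac{2294996}{5013281}$ ($r = \frac{-3703 - - \frac{11973}{623}}{8047} = \left(-3703 + \frac{11973}{623}\right) \frac{1}{8047} = \left(- \frac{2294996}{623}\right) \frac{1}{8047} = - \frac{2294996}{5013281} \approx -0.45778$)
$\frac{p{\left(-199 \right)}}{r} = \frac{67}{- \frac{2294996}{5013281}} = 67 \left(- \frac{5013281}{2294996}\right) = - \frac{335889827}{2294996}$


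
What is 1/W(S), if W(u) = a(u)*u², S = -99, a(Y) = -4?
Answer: -1/39204 ≈ -2.5508e-5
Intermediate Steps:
W(u) = -4*u²
1/W(S) = 1/(-4*(-99)²) = 1/(-4*9801) = 1/(-39204) = -1/39204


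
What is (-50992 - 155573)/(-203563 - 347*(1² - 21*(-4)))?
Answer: 68855/77686 ≈ 0.88632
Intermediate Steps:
(-50992 - 155573)/(-203563 - 347*(1² - 21*(-4))) = -206565/(-203563 - 347*(1 + 84)) = -206565/(-203563 - 347*85) = -206565/(-203563 - 29495) = -206565/(-233058) = -206565*(-1/233058) = 68855/77686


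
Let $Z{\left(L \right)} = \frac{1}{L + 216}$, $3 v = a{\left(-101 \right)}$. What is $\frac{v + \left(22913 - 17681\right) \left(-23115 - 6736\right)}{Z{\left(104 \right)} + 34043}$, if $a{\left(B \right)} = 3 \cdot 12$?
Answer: $- \frac{49977734400}{10893761} \approx -4587.7$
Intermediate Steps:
$a{\left(B \right)} = 36$
$v = 12$ ($v = \frac{1}{3} \cdot 36 = 12$)
$Z{\left(L \right)} = \frac{1}{216 + L}$
$\frac{v + \left(22913 - 17681\right) \left(-23115 - 6736\right)}{Z{\left(104 \right)} + 34043} = \frac{12 + \left(22913 - 17681\right) \left(-23115 - 6736\right)}{\frac{1}{216 + 104} + 34043} = \frac{12 + 5232 \left(-29851\right)}{\frac{1}{320} + 34043} = \frac{12 - 156180432}{\frac{1}{320} + 34043} = - \frac{156180420}{\frac{10893761}{320}} = \left(-156180420\right) \frac{320}{10893761} = - \frac{49977734400}{10893761}$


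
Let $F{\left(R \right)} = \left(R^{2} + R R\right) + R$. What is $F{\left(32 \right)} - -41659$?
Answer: $43739$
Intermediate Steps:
$F{\left(R \right)} = R + 2 R^{2}$ ($F{\left(R \right)} = \left(R^{2} + R^{2}\right) + R = 2 R^{2} + R = R + 2 R^{2}$)
$F{\left(32 \right)} - -41659 = 32 \left(1 + 2 \cdot 32\right) - -41659 = 32 \left(1 + 64\right) + 41659 = 32 \cdot 65 + 41659 = 2080 + 41659 = 43739$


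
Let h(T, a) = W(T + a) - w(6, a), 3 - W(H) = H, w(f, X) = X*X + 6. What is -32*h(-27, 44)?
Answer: 62592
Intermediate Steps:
w(f, X) = 6 + X² (w(f, X) = X² + 6 = 6 + X²)
W(H) = 3 - H
h(T, a) = -3 - T - a - a² (h(T, a) = (3 - (T + a)) - (6 + a²) = (3 + (-T - a)) + (-6 - a²) = (3 - T - a) + (-6 - a²) = -3 - T - a - a²)
-32*h(-27, 44) = -32*(-3 - 1*(-27) - 1*44 - 1*44²) = -32*(-3 + 27 - 44 - 1*1936) = -32*(-3 + 27 - 44 - 1936) = -32*(-1956) = 62592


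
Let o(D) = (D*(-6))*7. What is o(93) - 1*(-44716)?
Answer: 40810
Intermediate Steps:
o(D) = -42*D (o(D) = -6*D*7 = -42*D)
o(93) - 1*(-44716) = -42*93 - 1*(-44716) = -3906 + 44716 = 40810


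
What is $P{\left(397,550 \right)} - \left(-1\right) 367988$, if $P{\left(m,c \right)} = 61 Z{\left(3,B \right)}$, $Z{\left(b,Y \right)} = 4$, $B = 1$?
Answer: $368232$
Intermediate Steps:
$P{\left(m,c \right)} = 244$ ($P{\left(m,c \right)} = 61 \cdot 4 = 244$)
$P{\left(397,550 \right)} - \left(-1\right) 367988 = 244 - \left(-1\right) 367988 = 244 - -367988 = 244 + 367988 = 368232$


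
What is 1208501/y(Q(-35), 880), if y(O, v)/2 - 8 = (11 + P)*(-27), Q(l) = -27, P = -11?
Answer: 1208501/16 ≈ 75531.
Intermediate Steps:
y(O, v) = 16 (y(O, v) = 16 + 2*((11 - 11)*(-27)) = 16 + 2*(0*(-27)) = 16 + 2*0 = 16 + 0 = 16)
1208501/y(Q(-35), 880) = 1208501/16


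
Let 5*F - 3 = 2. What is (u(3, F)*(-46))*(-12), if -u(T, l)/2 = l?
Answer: -1104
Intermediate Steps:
F = 1 (F = ⅗ + (⅕)*2 = ⅗ + ⅖ = 1)
u(T, l) = -2*l
(u(3, F)*(-46))*(-12) = (-2*1*(-46))*(-12) = -2*(-46)*(-12) = 92*(-12) = -1104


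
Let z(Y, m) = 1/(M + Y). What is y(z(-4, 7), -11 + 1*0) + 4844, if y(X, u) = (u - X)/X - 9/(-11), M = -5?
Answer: 54371/11 ≈ 4942.8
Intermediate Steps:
z(Y, m) = 1/(-5 + Y)
y(X, u) = 9/11 + (u - X)/X (y(X, u) = (u - X)/X - 9*(-1/11) = (u - X)/X + 9/11 = 9/11 + (u - X)/X)
y(z(-4, 7), -11 + 1*0) + 4844 = (-2/11 + (-11 + 1*0)/(1/(-5 - 4))) + 4844 = (-2/11 + (-11 + 0)/(1/(-9))) + 4844 = (-2/11 - 11/(-⅑)) + 4844 = (-2/11 - 11*(-9)) + 4844 = (-2/11 + 99) + 4844 = 1087/11 + 4844 = 54371/11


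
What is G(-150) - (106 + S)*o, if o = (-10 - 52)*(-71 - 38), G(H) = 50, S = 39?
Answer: -979860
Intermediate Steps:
o = 6758 (o = -62*(-109) = 6758)
G(-150) - (106 + S)*o = 50 - (106 + 39)*6758 = 50 - 145*6758 = 50 - 1*979910 = 50 - 979910 = -979860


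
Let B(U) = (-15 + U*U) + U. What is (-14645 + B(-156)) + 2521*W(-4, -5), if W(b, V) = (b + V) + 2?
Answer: -8127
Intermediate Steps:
W(b, V) = 2 + V + b (W(b, V) = (V + b) + 2 = 2 + V + b)
B(U) = -15 + U + U² (B(U) = (-15 + U²) + U = -15 + U + U²)
(-14645 + B(-156)) + 2521*W(-4, -5) = (-14645 + (-15 - 156 + (-156)²)) + 2521*(2 - 5 - 4) = (-14645 + (-15 - 156 + 24336)) + 2521*(-7) = (-14645 + 24165) - 17647 = 9520 - 17647 = -8127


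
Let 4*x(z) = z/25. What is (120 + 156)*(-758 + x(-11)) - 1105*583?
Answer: -21336334/25 ≈ -8.5345e+5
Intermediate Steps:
x(z) = z/100 (x(z) = (z/25)/4 = z/100)
(120 + 156)*(-758 + x(-11)) - 1105*583 = (120 + 156)*(-758 + (1/100)*(-11)) - 1105*583 = 276*(-758 - 11/100) - 644215 = 276*(-75811/100) - 644215 = -5230959/25 - 644215 = -21336334/25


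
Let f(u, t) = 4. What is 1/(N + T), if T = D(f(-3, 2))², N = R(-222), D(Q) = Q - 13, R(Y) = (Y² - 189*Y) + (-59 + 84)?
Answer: 1/91348 ≈ 1.0947e-5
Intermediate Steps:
R(Y) = 25 + Y² - 189*Y (R(Y) = (Y² - 189*Y) + 25 = 25 + Y² - 189*Y)
D(Q) = -13 + Q
N = 91267 (N = 25 + (-222)² - 189*(-222) = 25 + 49284 + 41958 = 91267)
T = 81 (T = (-13 + 4)² = (-9)² = 81)
1/(N + T) = 1/(91267 + 81) = 1/91348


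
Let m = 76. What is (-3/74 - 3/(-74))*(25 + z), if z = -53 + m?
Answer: 0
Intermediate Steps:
z = 23 (z = -53 + 76 = 23)
(-3/74 - 3/(-74))*(25 + z) = (-3/74 - 3/(-74))*(25 + 23) = (-3*1/74 - 3*(-1/74))*48 = (-3/74 + 3/74)*48 = 0*48 = 0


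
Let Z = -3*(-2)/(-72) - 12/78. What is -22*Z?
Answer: 407/78 ≈ 5.2179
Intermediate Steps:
Z = -37/156 (Z = 6*(-1/72) - 12*1/78 = -1/12 - 2/13 = -37/156 ≈ -0.23718)
-22*Z = -22*(-37/156) = 407/78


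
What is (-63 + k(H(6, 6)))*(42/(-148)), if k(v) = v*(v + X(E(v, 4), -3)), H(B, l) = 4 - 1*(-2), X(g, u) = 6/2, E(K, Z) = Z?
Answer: 189/74 ≈ 2.5541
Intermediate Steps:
X(g, u) = 3 (X(g, u) = 6*(½) = 3)
H(B, l) = 6 (H(B, l) = 4 + 2 = 6)
k(v) = v*(3 + v) (k(v) = v*(v + 3) = v*(3 + v))
(-63 + k(H(6, 6)))*(42/(-148)) = (-63 + 6*(3 + 6))*(42/(-148)) = (-63 + 6*9)*(42*(-1/148)) = (-63 + 54)*(-21/74) = -9*(-21/74) = 189/74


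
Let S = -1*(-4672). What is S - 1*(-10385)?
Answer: 15057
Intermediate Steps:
S = 4672
S - 1*(-10385) = 4672 - 1*(-10385) = 4672 + 10385 = 15057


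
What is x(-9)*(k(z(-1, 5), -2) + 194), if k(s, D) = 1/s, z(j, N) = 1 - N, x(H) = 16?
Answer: 3100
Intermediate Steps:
x(-9)*(k(z(-1, 5), -2) + 194) = 16*(1/(1 - 1*5) + 194) = 16*(1/(1 - 5) + 194) = 16*(1/(-4) + 194) = 16*(-1/4 + 194) = 16*(775/4) = 3100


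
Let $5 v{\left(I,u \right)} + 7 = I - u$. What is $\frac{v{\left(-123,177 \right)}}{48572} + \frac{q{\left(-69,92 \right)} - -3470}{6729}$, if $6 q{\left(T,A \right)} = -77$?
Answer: $\frac{2512625081}{4902614820} \approx 0.51251$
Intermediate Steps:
$q{\left(T,A \right)} = - \frac{77}{6}$ ($q{\left(T,A \right)} = \frac{1}{6} \left(-77\right) = - \frac{77}{6}$)
$v{\left(I,u \right)} = - \frac{7}{5} - \frac{u}{5} + \frac{I}{5}$ ($v{\left(I,u \right)} = - \frac{7}{5} + \frac{I - u}{5} = - \frac{7}{5} + \left(- \frac{u}{5} + \frac{I}{5}\right) = - \frac{7}{5} - \frac{u}{5} + \frac{I}{5}$)
$\frac{v{\left(-123,177 \right)}}{48572} + \frac{q{\left(-69,92 \right)} - -3470}{6729} = \frac{- \frac{7}{5} - \frac{177}{5} + \frac{1}{5} \left(-123\right)}{48572} + \frac{- \frac{77}{6} - -3470}{6729} = \left(- \frac{7}{5} - \frac{177}{5} - \frac{123}{5}\right) \frac{1}{48572} + \left(- \frac{77}{6} + 3470\right) \frac{1}{6729} = \left(- \frac{307}{5}\right) \frac{1}{48572} + \frac{20743}{6} \cdot \frac{1}{6729} = - \frac{307}{242860} + \frac{20743}{40374} = \frac{2512625081}{4902614820}$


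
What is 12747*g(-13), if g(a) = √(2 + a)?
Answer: 12747*I*√11 ≈ 42277.0*I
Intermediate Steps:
12747*g(-13) = 12747*√(2 - 13) = 12747*√(-11) = 12747*(I*√11) = 12747*I*√11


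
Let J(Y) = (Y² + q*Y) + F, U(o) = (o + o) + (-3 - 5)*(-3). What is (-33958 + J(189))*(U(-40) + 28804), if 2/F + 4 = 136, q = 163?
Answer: 30898652254/33 ≈ 9.3632e+8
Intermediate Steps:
F = 1/66 (F = 2/(-4 + 136) = 2/132 = 2*(1/132) = 1/66 ≈ 0.015152)
U(o) = 24 + 2*o (U(o) = 2*o - 8*(-3) = 2*o + 24 = 24 + 2*o)
J(Y) = 1/66 + Y² + 163*Y (J(Y) = (Y² + 163*Y) + 1/66 = 1/66 + Y² + 163*Y)
(-33958 + J(189))*(U(-40) + 28804) = (-33958 + (1/66 + 189² + 163*189))*((24 + 2*(-40)) + 28804) = (-33958 + (1/66 + 35721 + 30807))*((24 - 80) + 28804) = (-33958 + 4390849/66)*(-56 + 28804) = (2149621/66)*28748 = 30898652254/33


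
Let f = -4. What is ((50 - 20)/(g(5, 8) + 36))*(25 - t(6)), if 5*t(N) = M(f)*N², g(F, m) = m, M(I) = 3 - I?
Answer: -381/22 ≈ -17.318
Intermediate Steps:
t(N) = 7*N²/5 (t(N) = ((3 - 1*(-4))*N²)/5 = ((3 + 4)*N²)/5 = (7*N²)/5 = 7*N²/5)
((50 - 20)/(g(5, 8) + 36))*(25 - t(6)) = ((50 - 20)/(8 + 36))*(25 - 7*6²/5) = (30/44)*(25 - 7*36/5) = (30*(1/44))*(25 - 1*252/5) = 15*(25 - 252/5)/22 = (15/22)*(-127/5) = -381/22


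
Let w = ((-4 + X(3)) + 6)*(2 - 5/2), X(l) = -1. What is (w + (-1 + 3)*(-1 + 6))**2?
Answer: 361/4 ≈ 90.250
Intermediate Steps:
w = -1/2 (w = ((-4 - 1) + 6)*(2 - 5/2) = (-5 + 6)*(2 - 5*1/2) = 1*(2 - 5/2) = 1*(-1/2) = -1/2 ≈ -0.50000)
(w + (-1 + 3)*(-1 + 6))**2 = (-1/2 + (-1 + 3)*(-1 + 6))**2 = (-1/2 + 2*5)**2 = (-1/2 + 10)**2 = (19/2)**2 = 361/4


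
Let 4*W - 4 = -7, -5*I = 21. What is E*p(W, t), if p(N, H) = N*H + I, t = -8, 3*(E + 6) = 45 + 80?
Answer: 321/5 ≈ 64.200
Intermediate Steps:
I = -21/5 (I = -⅕*21 = -21/5 ≈ -4.2000)
W = -¾ (W = 1 + (¼)*(-7) = 1 - 7/4 = -¾ ≈ -0.75000)
E = 107/3 (E = -6 + (45 + 80)/3 = -6 + (⅓)*125 = -6 + 125/3 = 107/3 ≈ 35.667)
p(N, H) = -21/5 + H*N (p(N, H) = N*H - 21/5 = H*N - 21/5 = -21/5 + H*N)
E*p(W, t) = 107*(-21/5 - 8*(-¾))/3 = 107*(-21/5 + 6)/3 = (107/3)*(9/5) = 321/5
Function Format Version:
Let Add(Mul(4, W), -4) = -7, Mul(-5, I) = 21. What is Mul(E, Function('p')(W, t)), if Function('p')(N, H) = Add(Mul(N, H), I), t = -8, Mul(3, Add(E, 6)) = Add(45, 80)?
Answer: Rational(321, 5) ≈ 64.200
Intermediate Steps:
I = Rational(-21, 5) (I = Mul(Rational(-1, 5), 21) = Rational(-21, 5) ≈ -4.2000)
W = Rational(-3, 4) (W = Add(1, Mul(Rational(1, 4), -7)) = Add(1, Rational(-7, 4)) = Rational(-3, 4) ≈ -0.75000)
E = Rational(107, 3) (E = Add(-6, Mul(Rational(1, 3), Add(45, 80))) = Add(-6, Mul(Rational(1, 3), 125)) = Add(-6, Rational(125, 3)) = Rational(107, 3) ≈ 35.667)
Function('p')(N, H) = Add(Rational(-21, 5), Mul(H, N)) (Function('p')(N, H) = Add(Mul(N, H), Rational(-21, 5)) = Add(Mul(H, N), Rational(-21, 5)) = Add(Rational(-21, 5), Mul(H, N)))
Mul(E, Function('p')(W, t)) = Mul(Rational(107, 3), Add(Rational(-21, 5), Mul(-8, Rational(-3, 4)))) = Mul(Rational(107, 3), Add(Rational(-21, 5), 6)) = Mul(Rational(107, 3), Rational(9, 5)) = Rational(321, 5)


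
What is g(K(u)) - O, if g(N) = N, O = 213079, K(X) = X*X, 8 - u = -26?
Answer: -211923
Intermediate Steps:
u = 34 (u = 8 - 1*(-26) = 8 + 26 = 34)
K(X) = X²
g(K(u)) - O = 34² - 1*213079 = 1156 - 213079 = -211923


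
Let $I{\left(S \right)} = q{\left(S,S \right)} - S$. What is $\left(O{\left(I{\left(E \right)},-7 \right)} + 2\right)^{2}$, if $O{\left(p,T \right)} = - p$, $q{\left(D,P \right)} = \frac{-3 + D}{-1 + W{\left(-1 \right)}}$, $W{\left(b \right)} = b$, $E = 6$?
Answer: $\frac{361}{4} \approx 90.25$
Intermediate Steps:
$q{\left(D,P \right)} = \frac{3}{2} - \frac{D}{2}$ ($q{\left(D,P \right)} = \frac{-3 + D}{-1 - 1} = \frac{-3 + D}{-2} = \left(-3 + D\right) \left(- \frac{1}{2}\right) = \frac{3}{2} - \frac{D}{2}$)
$I{\left(S \right)} = \frac{3}{2} - \frac{3 S}{2}$ ($I{\left(S \right)} = \left(\frac{3}{2} - \frac{S}{2}\right) - S = \frac{3}{2} - \frac{3 S}{2}$)
$\left(O{\left(I{\left(E \right)},-7 \right)} + 2\right)^{2} = \left(- (\frac{3}{2} - 9) + 2\right)^{2} = \left(\left(-1\right) \left(- \frac{15}{2}\right) + 2\right)^{2} = \left(\frac{15}{2} + 2\right)^{2} = \left(\frac{19}{2}\right)^{2} = \frac{361}{4}$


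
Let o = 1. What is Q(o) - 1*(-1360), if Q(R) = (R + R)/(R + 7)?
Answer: 5441/4 ≈ 1360.3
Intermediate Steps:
Q(R) = 2*R/(7 + R) (Q(R) = (2*R)/(7 + R) = 2*R/(7 + R))
Q(o) - 1*(-1360) = 2*1/(7 + 1) - 1*(-1360) = 2*1/8 + 1360 = 2*1*(⅛) + 1360 = ¼ + 1360 = 5441/4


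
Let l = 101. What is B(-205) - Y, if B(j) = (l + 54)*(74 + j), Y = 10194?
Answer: -30499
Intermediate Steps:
B(j) = 11470 + 155*j (B(j) = (101 + 54)*(74 + j) = 155*(74 + j) = 11470 + 155*j)
B(-205) - Y = (11470 + 155*(-205)) - 1*10194 = (11470 - 31775) - 10194 = -20305 - 10194 = -30499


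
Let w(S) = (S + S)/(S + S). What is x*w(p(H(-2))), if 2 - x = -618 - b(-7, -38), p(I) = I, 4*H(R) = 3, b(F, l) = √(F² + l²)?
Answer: 620 + √1493 ≈ 658.64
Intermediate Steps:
H(R) = ¾ (H(R) = (¼)*3 = ¾)
w(S) = 1 (w(S) = (2*S)/((2*S)) = (2*S)*(1/(2*S)) = 1)
x = 620 + √1493 (x = 2 - (-618 - √((-7)² + (-38)²)) = 2 - (-618 - √(49 + 1444)) = 2 - (-618 - √1493) = 2 + (618 + √1493) = 620 + √1493 ≈ 658.64)
x*w(p(H(-2))) = (620 + √1493)*1 = 620 + √1493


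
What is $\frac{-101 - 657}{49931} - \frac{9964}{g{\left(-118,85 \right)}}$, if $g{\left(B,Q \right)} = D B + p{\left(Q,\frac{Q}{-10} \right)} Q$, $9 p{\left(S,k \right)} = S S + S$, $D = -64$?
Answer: $- \frac{6738700}{46385899} \approx -0.14527$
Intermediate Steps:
$p{\left(S,k \right)} = \frac{S}{9} + \frac{S^{2}}{9}$ ($p{\left(S,k \right)} = \frac{S S + S}{9} = \frac{S^{2} + S}{9} = \frac{S + S^{2}}{9} = \frac{S}{9} + \frac{S^{2}}{9}$)
$g{\left(B,Q \right)} = - 64 B + \frac{Q^{2} \left(1 + Q\right)}{9}$ ($g{\left(B,Q \right)} = - 64 B + \frac{Q \left(1 + Q\right)}{9} Q = - 64 B + \frac{Q^{2} \left(1 + Q\right)}{9}$)
$\frac{-101 - 657}{49931} - \frac{9964}{g{\left(-118,85 \right)}} = \frac{-101 - 657}{49931} - \frac{9964}{\left(-64\right) \left(-118\right) + \frac{85^{2} \left(1 + 85\right)}{9}} = \left(-101 - 657\right) \frac{1}{49931} - \frac{9964}{7552 + \frac{1}{9} \cdot 7225 \cdot 86} = \left(-758\right) \frac{1}{49931} - \frac{9964}{7552 + \frac{621350}{9}} = - \frac{758}{49931} - \frac{9964}{\frac{689318}{9}} = - \frac{758}{49931} - \frac{846}{6503} = - \frac{6738700}{46385899}$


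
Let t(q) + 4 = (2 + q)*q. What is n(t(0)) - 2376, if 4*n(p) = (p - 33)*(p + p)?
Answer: -2302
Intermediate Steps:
t(q) = -4 + q*(2 + q) (t(q) = -4 + (2 + q)*q = -4 + q*(2 + q))
n(p) = p*(-33 + p)/2 (n(p) = ((p - 33)*(p + p))/4 = ((-33 + p)*(2*p))/4 = (2*p*(-33 + p))/4 = p*(-33 + p)/2)
n(t(0)) - 2376 = (-4 + 0² + 2*0)*(-33 + (-4 + 0² + 2*0))/2 - 2376 = (-4 + 0 + 0)*(-33 + (-4 + 0 + 0))/2 - 2376 = (½)*(-4)*(-33 - 4) - 2376 = (½)*(-4)*(-37) - 2376 = 74 - 2376 = -2302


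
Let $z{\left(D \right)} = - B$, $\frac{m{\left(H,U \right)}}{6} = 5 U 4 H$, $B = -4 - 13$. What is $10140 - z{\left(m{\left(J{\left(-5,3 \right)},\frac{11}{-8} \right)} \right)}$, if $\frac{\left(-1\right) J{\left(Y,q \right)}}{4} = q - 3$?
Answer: $10123$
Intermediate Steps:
$J{\left(Y,q \right)} = 12 - 4 q$ ($J{\left(Y,q \right)} = - 4 \left(q - 3\right) = - 4 \left(-3 + q\right) = 12 - 4 q$)
$B = -17$
$m{\left(H,U \right)} = 120 H U$ ($m{\left(H,U \right)} = 6 \cdot 5 U 4 H = 6 \cdot 5 \cdot 4 H U = 6 \cdot 20 H U = 120 H U$)
$z{\left(D \right)} = 17$ ($z{\left(D \right)} = \left(-1\right) \left(-17\right) = 17$)
$10140 - z{\left(m{\left(J{\left(-5,3 \right)},\frac{11}{-8} \right)} \right)} = 10140 - 17 = 10123$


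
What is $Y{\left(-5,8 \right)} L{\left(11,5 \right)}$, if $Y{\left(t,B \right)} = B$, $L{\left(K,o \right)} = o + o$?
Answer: $80$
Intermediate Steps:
$L{\left(K,o \right)} = 2 o$
$Y{\left(-5,8 \right)} L{\left(11,5 \right)} = 8 \cdot 2 \cdot 5 = 8 \cdot 10 = 80$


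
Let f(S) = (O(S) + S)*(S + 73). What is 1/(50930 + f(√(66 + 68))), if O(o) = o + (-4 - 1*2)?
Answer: 1269/64348780 - 7*√134/128697560 ≈ 1.9091e-5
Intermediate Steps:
O(o) = -6 + o (O(o) = o + (-4 - 2) = o - 6 = -6 + o)
f(S) = (-6 + 2*S)*(73 + S) (f(S) = ((-6 + S) + S)*(S + 73) = (-6 + 2*S)*(73 + S))
1/(50930 + f(√(66 + 68))) = 1/(50930 + (-438 + 2*(√(66 + 68))² + 140*√(66 + 68))) = 1/(50930 + (-438 + 2*(√134)² + 140*√134)) = 1/(50930 + (-438 + 2*134 + 140*√134)) = 1/(50930 + (-438 + 268 + 140*√134)) = 1/(50930 + (-170 + 140*√134)) = 1/(50760 + 140*√134)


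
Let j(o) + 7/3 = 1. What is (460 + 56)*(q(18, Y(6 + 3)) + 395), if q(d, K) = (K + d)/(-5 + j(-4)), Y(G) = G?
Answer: 3830784/19 ≈ 2.0162e+5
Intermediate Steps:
j(o) = -4/3 (j(o) = -7/3 + 1 = -4/3)
q(d, K) = -3*K/19 - 3*d/19 (q(d, K) = (K + d)/(-5 - 4/3) = (K + d)/(-19/3) = (K + d)*(-3/19) = -3*K/19 - 3*d/19)
(460 + 56)*(q(18, Y(6 + 3)) + 395) = (460 + 56)*((-3*(6 + 3)/19 - 3/19*18) + 395) = 516*((-3/19*9 - 54/19) + 395) = 516*((-27/19 - 54/19) + 395) = 516*(-81/19 + 395) = 516*(7424/19) = 3830784/19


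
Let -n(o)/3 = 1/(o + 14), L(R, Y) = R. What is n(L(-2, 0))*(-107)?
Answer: 107/4 ≈ 26.750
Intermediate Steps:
n(o) = -3/(14 + o) (n(o) = -3/(o + 14) = -3/(14 + o))
n(L(-2, 0))*(-107) = -3/(14 - 2)*(-107) = -3/12*(-107) = -3*1/12*(-107) = -1/4*(-107) = 107/4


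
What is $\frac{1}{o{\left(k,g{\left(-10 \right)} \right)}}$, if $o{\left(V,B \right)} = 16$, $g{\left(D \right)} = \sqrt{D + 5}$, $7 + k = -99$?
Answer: $\frac{1}{16} \approx 0.0625$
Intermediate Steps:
$k = -106$ ($k = -7 - 99 = -106$)
$g{\left(D \right)} = \sqrt{5 + D}$
$\frac{1}{o{\left(k,g{\left(-10 \right)} \right)}} = \frac{1}{16}$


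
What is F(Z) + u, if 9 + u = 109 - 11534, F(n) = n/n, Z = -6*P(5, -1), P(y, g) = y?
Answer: -11433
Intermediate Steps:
Z = -30 (Z = -6*5 = -30)
F(n) = 1
u = -11434 (u = -9 + (109 - 11534) = -9 - 11425 = -11434)
F(Z) + u = 1 - 11434 = -11433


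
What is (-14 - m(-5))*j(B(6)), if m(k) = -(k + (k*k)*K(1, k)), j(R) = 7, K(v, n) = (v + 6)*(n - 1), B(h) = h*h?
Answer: -7483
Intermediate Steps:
B(h) = h²
K(v, n) = (-1 + n)*(6 + v) (K(v, n) = (6 + v)*(-1 + n) = (-1 + n)*(6 + v))
m(k) = -k - k²*(-7 + 7*k) (m(k) = -(k + (k*k)*(-6 - 1*1 + 6*k + k*1)) = -(k + k²*(-6 - 1 + 6*k + k)) = -(k + k²*(-7 + 7*k)) = -k - k²*(-7 + 7*k))
(-14 - m(-5))*j(B(6)) = (-14 - (-1)*(-5)*(1 + 7*(-5)*(-1 - 5)))*7 = (-14 - (-1)*(-5)*(1 + 7*(-5)*(-6)))*7 = (-14 - (-1)*(-5)*(1 + 210))*7 = (-14 - (-1)*(-5)*211)*7 = (-14 - 1*1055)*7 = (-14 - 1055)*7 = -1069*7 = -7483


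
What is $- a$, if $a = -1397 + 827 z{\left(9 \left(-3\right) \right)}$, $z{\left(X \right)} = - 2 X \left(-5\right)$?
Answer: $224687$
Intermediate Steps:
$z{\left(X \right)} = 10 X$
$a = -224687$ ($a = -1397 + 827 \cdot 10 \cdot 9 \left(-3\right) = -1397 + 827 \cdot 10 \left(-27\right) = -1397 + 827 \left(-270\right) = -1397 - 223290 = -224687$)
$- a = \left(-1\right) \left(-224687\right) = 224687$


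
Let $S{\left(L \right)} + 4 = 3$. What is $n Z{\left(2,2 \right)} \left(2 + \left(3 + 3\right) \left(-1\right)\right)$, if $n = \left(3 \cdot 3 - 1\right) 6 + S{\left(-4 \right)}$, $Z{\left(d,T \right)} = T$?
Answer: $-376$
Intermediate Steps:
$S{\left(L \right)} = -1$ ($S{\left(L \right)} = -4 + 3 = -1$)
$n = 47$ ($n = \left(3 \cdot 3 - 1\right) 6 - 1 = \left(9 - 1\right) 6 - 1 = 8 \cdot 6 - 1 = 48 - 1 = 47$)
$n Z{\left(2,2 \right)} \left(2 + \left(3 + 3\right) \left(-1\right)\right) = 47 \cdot 2 \left(2 + \left(3 + 3\right) \left(-1\right)\right) = 47 \cdot 2 \left(2 + 6 \left(-1\right)\right) = 47 \cdot 2 \left(2 - 6\right) = 47 \cdot 2 \left(-4\right) = 47 \left(-8\right) = -376$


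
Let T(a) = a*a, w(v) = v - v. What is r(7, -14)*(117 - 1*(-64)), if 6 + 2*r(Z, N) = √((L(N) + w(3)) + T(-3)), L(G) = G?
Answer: -543 + 181*I*√5/2 ≈ -543.0 + 202.36*I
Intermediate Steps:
w(v) = 0
T(a) = a²
r(Z, N) = -3 + √(9 + N)/2 (r(Z, N) = -3 + √((N + 0) + (-3)²)/2 = -3 + √(N + 9)/2 = -3 + √(9 + N)/2)
r(7, -14)*(117 - 1*(-64)) = (-3 + √(9 - 14)/2)*(117 - 1*(-64)) = (-3 + √(-5)/2)*(117 + 64) = (-3 + (I*√5)/2)*181 = (-3 + I*√5/2)*181 = -543 + 181*I*√5/2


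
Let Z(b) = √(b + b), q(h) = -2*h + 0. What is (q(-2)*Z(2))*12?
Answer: 96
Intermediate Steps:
q(h) = -2*h
Z(b) = √2*√b (Z(b) = √(2*b) = √2*√b)
(q(-2)*Z(2))*12 = ((-2*(-2))*(√2*√2))*12 = (4*2)*12 = 8*12 = 96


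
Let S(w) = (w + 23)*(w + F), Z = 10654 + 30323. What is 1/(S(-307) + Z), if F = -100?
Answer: 1/156565 ≈ 6.3871e-6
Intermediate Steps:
Z = 40977
S(w) = (-100 + w)*(23 + w) (S(w) = (w + 23)*(w - 100) = (23 + w)*(-100 + w) = (-100 + w)*(23 + w))
1/(S(-307) + Z) = 1/((-2300 + (-307)² - 77*(-307)) + 40977) = 1/((-2300 + 94249 + 23639) + 40977) = 1/(115588 + 40977) = 1/156565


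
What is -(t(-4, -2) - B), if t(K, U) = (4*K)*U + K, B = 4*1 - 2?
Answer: -26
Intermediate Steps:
B = 2 (B = 4 - 2 = 2)
t(K, U) = K + 4*K*U (t(K, U) = 4*K*U + K = K + 4*K*U)
-(t(-4, -2) - B) = -(-4*(1 + 4*(-2)) - 1*2) = -(-4*(1 - 8) - 2) = -(-4*(-7) - 2) = -(28 - 2) = -1*26 = -26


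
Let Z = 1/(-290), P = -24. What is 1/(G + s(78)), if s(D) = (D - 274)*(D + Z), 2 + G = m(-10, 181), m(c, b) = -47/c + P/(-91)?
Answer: -26390/403354271 ≈ -6.5426e-5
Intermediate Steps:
Z = -1/290 ≈ -0.0034483
m(c, b) = 24/91 - 47/c (m(c, b) = -47/c - 24/(-91) = -47/c - 24*(-1/91) = -47/c + 24/91 = 24/91 - 47/c)
G = 2697/910 (G = -2 + (24/91 - 47/(-10)) = -2 + (24/91 - 47*(-⅒)) = -2 + (24/91 + 47/10) = -2 + 4517/910 = 2697/910 ≈ 2.9637)
s(D) = (-274 + D)*(-1/290 + D) (s(D) = (D - 274)*(D - 1/290) = (-274 + D)*(-1/290 + D))
1/(G + s(78)) = 1/(2697/910 + (137/145 + 78² - 79461/290*78)) = 1/(2697/910 + (137/145 + 6084 - 3098979/145)) = 1/(2697/910 - 2216662/145) = 1/(-403354271/26390) = -26390/403354271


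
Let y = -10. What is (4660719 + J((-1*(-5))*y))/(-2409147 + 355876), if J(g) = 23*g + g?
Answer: -4659519/2053271 ≈ -2.2693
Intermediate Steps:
J(g) = 24*g
(4660719 + J((-1*(-5))*y))/(-2409147 + 355876) = (4660719 + 24*(-1*(-5)*(-10)))/(-2409147 + 355876) = (4660719 + 24*(5*(-10)))/(-2053271) = (4660719 + 24*(-50))*(-1/2053271) = (4660719 - 1200)*(-1/2053271) = 4659519*(-1/2053271) = -4659519/2053271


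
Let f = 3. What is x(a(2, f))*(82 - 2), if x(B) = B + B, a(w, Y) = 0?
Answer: 0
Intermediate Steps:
x(B) = 2*B
x(a(2, f))*(82 - 2) = (2*0)*(82 - 2) = 0*80 = 0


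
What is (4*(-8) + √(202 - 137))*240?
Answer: -7680 + 240*√65 ≈ -5745.1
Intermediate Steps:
(4*(-8) + √(202 - 137))*240 = (-32 + √65)*240 = -7680 + 240*√65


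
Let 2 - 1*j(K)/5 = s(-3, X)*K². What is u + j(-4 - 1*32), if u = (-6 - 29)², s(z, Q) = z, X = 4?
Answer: 20675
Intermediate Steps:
j(K) = 10 + 15*K² (j(K) = 10 - (-15)*K² = 10 + 15*K²)
u = 1225 (u = (-35)² = 1225)
u + j(-4 - 1*32) = 1225 + (10 + 15*(-4 - 1*32)²) = 1225 + (10 + 15*(-4 - 32)²) = 1225 + (10 + 15*(-36)²) = 1225 + (10 + 15*1296) = 1225 + (10 + 19440) = 1225 + 19450 = 20675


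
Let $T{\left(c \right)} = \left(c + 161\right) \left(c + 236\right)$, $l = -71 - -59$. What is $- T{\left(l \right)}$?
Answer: $-33376$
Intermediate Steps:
$l = -12$ ($l = -71 + 59 = -12$)
$T{\left(c \right)} = \left(161 + c\right) \left(236 + c\right)$
$- T{\left(l \right)} = - (37996 + \left(-12\right)^{2} + 397 \left(-12\right)) = - (37996 + 144 - 4764) = \left(-1\right) 33376 = -33376$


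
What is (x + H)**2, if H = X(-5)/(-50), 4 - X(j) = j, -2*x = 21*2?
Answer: 1121481/2500 ≈ 448.59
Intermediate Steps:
x = -21 (x = -21*2/2 = -1/2*42 = -21)
X(j) = 4 - j
H = -9/50 (H = (4 - 1*(-5))/(-50) = (4 + 5)*(-1/50) = 9*(-1/50) = -9/50 ≈ -0.18000)
(x + H)**2 = (-21 - 9/50)**2 = (-1059/50)**2 = 1121481/2500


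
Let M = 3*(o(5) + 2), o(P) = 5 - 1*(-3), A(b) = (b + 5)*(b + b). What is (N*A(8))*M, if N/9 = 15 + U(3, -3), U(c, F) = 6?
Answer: 1179360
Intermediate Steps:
A(b) = 2*b*(5 + b) (A(b) = (5 + b)*(2*b) = 2*b*(5 + b))
o(P) = 8 (o(P) = 5 + 3 = 8)
N = 189 (N = 9*(15 + 6) = 9*21 = 189)
M = 30 (M = 3*(8 + 2) = 3*10 = 30)
(N*A(8))*M = (189*(2*8*(5 + 8)))*30 = (189*(2*8*13))*30 = (189*208)*30 = 39312*30 = 1179360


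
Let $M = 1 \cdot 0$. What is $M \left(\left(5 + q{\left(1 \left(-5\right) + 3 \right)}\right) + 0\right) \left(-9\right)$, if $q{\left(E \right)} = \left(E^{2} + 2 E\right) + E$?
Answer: $0$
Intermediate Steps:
$M = 0$
$q{\left(E \right)} = E^{2} + 3 E$
$M \left(\left(5 + q{\left(1 \left(-5\right) + 3 \right)}\right) + 0\right) \left(-9\right) = 0 \left(\left(5 + \left(1 \left(-5\right) + 3\right) \left(3 + \left(1 \left(-5\right) + 3\right)\right)\right) + 0\right) \left(-9\right) = 0 \left(\left(5 + \left(-5 + 3\right) \left(3 + \left(-5 + 3\right)\right)\right) + 0\right) \left(-9\right) = 0 \left(\left(5 - 2 \left(3 - 2\right)\right) + 0\right) \left(-9\right) = 0 \left(\left(5 - 2\right) + 0\right) \left(-9\right) = 0 \left(3 + 0\right) \left(-9\right) = 0 \cdot 3 \left(-9\right) = 0 \left(-9\right) = 0$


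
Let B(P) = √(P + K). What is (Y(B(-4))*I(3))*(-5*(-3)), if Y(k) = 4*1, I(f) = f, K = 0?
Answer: 180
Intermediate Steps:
B(P) = √P (B(P) = √(P + 0) = √P)
Y(k) = 4
(Y(B(-4))*I(3))*(-5*(-3)) = (4*3)*(-5*(-3)) = 12*15 = 180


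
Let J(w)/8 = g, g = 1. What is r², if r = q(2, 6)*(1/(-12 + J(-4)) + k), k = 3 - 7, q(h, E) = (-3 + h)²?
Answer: 289/16 ≈ 18.063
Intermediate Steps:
J(w) = 8 (J(w) = 8*1 = 8)
k = -4
r = -17/4 (r = (-3 + 2)²*(1/(-12 + 8) - 4) = (-1)²*(1/(-4) - 4) = 1*(-¼ - 4) = 1*(-17/4) = -17/4 ≈ -4.2500)
r² = (-17/4)² = 289/16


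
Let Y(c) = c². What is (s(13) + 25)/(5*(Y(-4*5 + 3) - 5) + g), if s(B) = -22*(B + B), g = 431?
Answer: -547/1851 ≈ -0.29552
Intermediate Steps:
s(B) = -44*B
(s(13) + 25)/(5*(Y(-4*5 + 3) - 5) + g) = (-44*13 + 25)/(5*((-4*5 + 3)² - 5) + 431) = (-572 + 25)/(5*((-20 + 3)² - 5) + 431) = -547/(5*((-17)² - 5) + 431) = -547/(5*(289 - 5) + 431) = -547/(5*284 + 431) = -547/(1420 + 431) = -547/1851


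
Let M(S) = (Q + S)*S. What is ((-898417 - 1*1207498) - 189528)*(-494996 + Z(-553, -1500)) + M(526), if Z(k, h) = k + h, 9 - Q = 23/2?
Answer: 1140947923068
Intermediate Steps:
Q = -5/2 (Q = 9 - 23/2 = -5/2 ≈ -2.5000)
Z(k, h) = h + k
M(S) = S*(-5/2 + S) (M(S) = (-5/2 + S)*S = S*(-5/2 + S))
((-898417 - 1*1207498) - 189528)*(-494996 + Z(-553, -1500)) + M(526) = ((-898417 - 1*1207498) - 189528)*(-494996 + (-1500 - 553)) + (1/2)*526*(-5 + 2*526) = ((-898417 - 1207498) - 189528)*(-494996 - 2053) + (1/2)*526*(-5 + 1052) = (-2105915 - 189528)*(-497049) + (1/2)*526*1047 = -2295443*(-497049) + 275361 = 1140947647707 + 275361 = 1140947923068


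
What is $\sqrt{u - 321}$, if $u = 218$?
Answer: $i \sqrt{103} \approx 10.149 i$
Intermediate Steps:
$\sqrt{u - 321} = \sqrt{218 - 321} = \sqrt{-103} = i \sqrt{103}$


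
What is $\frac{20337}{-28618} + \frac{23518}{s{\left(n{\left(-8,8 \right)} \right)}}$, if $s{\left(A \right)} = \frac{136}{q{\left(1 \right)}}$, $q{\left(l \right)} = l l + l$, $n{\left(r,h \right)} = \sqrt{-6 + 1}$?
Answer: $\frac{83956901}{243253} \approx 345.14$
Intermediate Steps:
$n{\left(r,h \right)} = i \sqrt{5}$ ($n{\left(r,h \right)} = \sqrt{-5} = i \sqrt{5}$)
$q{\left(l \right)} = l + l^{2}$ ($q{\left(l \right)} = l^{2} + l = l + l^{2}$)
$s{\left(A \right)} = 68$ ($s{\left(A \right)} = \frac{136}{1 \left(1 + 1\right)} = \frac{136}{1 \cdot 2} = \frac{136}{2} = 136 \cdot \frac{1}{2} = 68$)
$\frac{20337}{-28618} + \frac{23518}{s{\left(n{\left(-8,8 \right)} \right)}} = \frac{20337}{-28618} + \frac{23518}{68} = 20337 \left(- \frac{1}{28618}\right) + 23518 \cdot \frac{1}{68} = - \frac{20337}{28618} + \frac{11759}{34} = \frac{83956901}{243253}$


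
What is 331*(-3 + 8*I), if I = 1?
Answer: 1655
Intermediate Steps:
331*(-3 + 8*I) = 331*(-3 + 8*1) = 331*(-3 + 8) = 331*5 = 1655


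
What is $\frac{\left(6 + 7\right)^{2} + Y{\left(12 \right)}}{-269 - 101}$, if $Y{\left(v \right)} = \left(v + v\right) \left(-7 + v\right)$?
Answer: $- \frac{289}{370} \approx -0.78108$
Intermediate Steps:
$Y{\left(v \right)} = 2 v \left(-7 + v\right)$
$\frac{\left(6 + 7\right)^{2} + Y{\left(12 \right)}}{-269 - 101} = \frac{\left(6 + 7\right)^{2} + 2 \cdot 12 \left(-7 + 12\right)}{-269 - 101} = \frac{13^{2} + 2 \cdot 12 \cdot 5}{-370} = \left(169 + 120\right) \left(- \frac{1}{370}\right) = 289 \left(- \frac{1}{370}\right) = - \frac{289}{370}$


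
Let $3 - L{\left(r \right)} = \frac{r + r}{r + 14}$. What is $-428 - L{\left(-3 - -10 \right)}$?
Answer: $- \frac{1291}{3} \approx -430.33$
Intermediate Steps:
$L{\left(r \right)} = 3 - \frac{2 r}{14 + r}$ ($L{\left(r \right)} = 3 - \frac{r + r}{r + 14} = 3 - \frac{2 r}{14 + r}$)
$-428 - L{\left(-3 - -10 \right)} = -428 - \frac{42 - -7}{14 - -7} = -428 - \frac{42 + \left(-3 + 10\right)}{14 + \left(-3 + 10\right)} = -428 - \frac{42 + 7}{14 + 7} = -428 - \frac{1}{21} \cdot 49 = -428 - \frac{7}{3} = - \frac{1291}{3}$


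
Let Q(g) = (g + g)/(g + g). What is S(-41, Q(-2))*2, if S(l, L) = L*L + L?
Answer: 4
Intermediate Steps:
Q(g) = 1 (Q(g) = (2*g)/((2*g)) = (2*g)*(1/(2*g)) = 1)
S(l, L) = L + L² (S(l, L) = L² + L = L + L²)
S(-41, Q(-2))*2 = (1*(1 + 1))*2 = (1*2)*2 = 2*2 = 4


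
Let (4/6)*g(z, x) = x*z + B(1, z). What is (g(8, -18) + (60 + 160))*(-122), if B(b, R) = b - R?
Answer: 793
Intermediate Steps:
g(z, x) = 3/2 - 3*z/2 + 3*x*z/2 (g(z, x) = 3*(x*z + (1 - z))/2 = 3*(1 - z + x*z)/2 = 3/2 - 3*z/2 + 3*x*z/2)
(g(8, -18) + (60 + 160))*(-122) = ((3/2 - 3/2*8 + (3/2)*(-18)*8) + (60 + 160))*(-122) = ((3/2 - 12 - 216) + 220)*(-122) = (-453/2 + 220)*(-122) = -13/2*(-122) = 793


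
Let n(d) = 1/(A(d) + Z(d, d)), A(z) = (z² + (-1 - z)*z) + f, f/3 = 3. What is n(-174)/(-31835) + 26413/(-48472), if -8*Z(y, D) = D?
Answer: -688662777133/1263803912280 ≈ -0.54491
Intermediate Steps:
f = 9 (f = 3*3 = 9)
A(z) = 9 + z² + z*(-1 - z) (A(z) = (z² + (-1 - z)*z) + 9 = (z² + z*(-1 - z)) + 9 = 9 + z² + z*(-1 - z))
Z(y, D) = -D/8
n(d) = 1/(9 - 9*d/8) (n(d) = 1/((9 - d) - d/8) = 1/(9 - 9*d/8))
n(-174)/(-31835) + 26413/(-48472) = -8/(-72 + 9*(-174))/(-31835) + 26413/(-48472) = -8/(-72 - 1566)*(-1/31835) + 26413*(-1/48472) = -8/(-1638)*(-1/31835) - 26413/48472 = -8*(-1/1638)*(-1/31835) - 26413/48472 = (4/819)*(-1/31835) - 26413/48472 = -4/26072865 - 26413/48472 = -688662777133/1263803912280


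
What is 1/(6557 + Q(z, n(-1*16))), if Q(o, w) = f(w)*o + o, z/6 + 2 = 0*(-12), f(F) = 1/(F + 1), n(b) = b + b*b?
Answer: 241/1577333 ≈ 0.00015279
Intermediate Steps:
n(b) = b + b²
f(F) = 1/(1 + F)
z = -12 (z = -12 + 6*(0*(-12)) = -12 + 6*0 = -12 + 0 = -12)
Q(o, w) = o + o/(1 + w) (Q(o, w) = o/(1 + w) + o = o + o/(1 + w))
1/(6557 + Q(z, n(-1*16))) = 1/(6557 - 12*(2 + (-1*16)*(1 - 1*16))/(1 + (-1*16)*(1 - 1*16))) = 1/(6557 - 12*(2 - 16*(1 - 16))/(1 - 16*(1 - 16))) = 1/(6557 - 12*(2 - 16*(-15))/(1 - 16*(-15))) = 1/(6557 - 12*(2 + 240)/(1 + 240)) = 1/(6557 - 12*242/241) = 1/(6557 - 12*1/241*242) = 1/(6557 - 2904/241) = 1/(1577333/241) = 241/1577333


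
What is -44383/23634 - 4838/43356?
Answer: -84942110/42694821 ≈ -1.9895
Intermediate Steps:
-44383/23634 - 4838/43356 = -44383*1/23634 - 4838*1/43356 = -44383/23634 - 2419/21678 = -84942110/42694821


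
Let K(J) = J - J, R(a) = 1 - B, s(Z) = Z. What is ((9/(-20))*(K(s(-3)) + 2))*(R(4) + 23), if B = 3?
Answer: -189/10 ≈ -18.900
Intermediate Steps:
R(a) = -2 (R(a) = 1 - 1*3 = 1 - 3 = -2)
K(J) = 0
((9/(-20))*(K(s(-3)) + 2))*(R(4) + 23) = ((9/(-20))*(0 + 2))*(-2 + 23) = ((9*(-1/20))*2)*21 = -9/20*2*21 = -9/10*21 = -189/10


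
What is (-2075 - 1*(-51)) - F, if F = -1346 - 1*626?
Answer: -52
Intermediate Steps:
F = -1972 (F = -1346 - 626 = -1972)
(-2075 - 1*(-51)) - F = (-2075 - 1*(-51)) - 1*(-1972) = (-2075 + 51) + 1972 = -2024 + 1972 = -52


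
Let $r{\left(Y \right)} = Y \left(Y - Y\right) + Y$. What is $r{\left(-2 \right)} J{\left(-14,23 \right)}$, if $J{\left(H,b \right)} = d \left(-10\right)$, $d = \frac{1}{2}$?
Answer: $10$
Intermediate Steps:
$d = \frac{1}{2} \approx 0.5$
$J{\left(H,b \right)} = -5$ ($J{\left(H,b \right)} = \frac{1}{2} \left(-10\right) = -5$)
$r{\left(Y \right)} = Y$ ($r{\left(Y \right)} = Y 0 + Y = 0 + Y = Y$)
$r{\left(-2 \right)} J{\left(-14,23 \right)} = \left(-2\right) \left(-5\right) = 10$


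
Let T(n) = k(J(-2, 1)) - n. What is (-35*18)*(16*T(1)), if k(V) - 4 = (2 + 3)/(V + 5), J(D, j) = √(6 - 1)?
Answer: -42840 + 2520*√5 ≈ -37205.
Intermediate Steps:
J(D, j) = √5
k(V) = 4 + 5/(5 + V) (k(V) = 4 + (2 + 3)/(V + 5) = 4 + 5/(5 + V))
T(n) = -n + (25 + 4*√5)/(5 + √5) (T(n) = (25 + 4*√5)/(5 + √5) - n = -n + (25 + 4*√5)/(5 + √5))
(-35*18)*(16*T(1)) = (-35*18)*(16*(21/4 - 1*1 - √5/4)) = -10080*(21/4 - 1 - √5/4) = -10080*(17/4 - √5/4) = -630*(68 - 4*√5) = -42840 + 2520*√5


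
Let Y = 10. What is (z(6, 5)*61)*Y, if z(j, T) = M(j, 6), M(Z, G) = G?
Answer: 3660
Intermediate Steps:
z(j, T) = 6
(z(6, 5)*61)*Y = (6*61)*10 = 366*10 = 3660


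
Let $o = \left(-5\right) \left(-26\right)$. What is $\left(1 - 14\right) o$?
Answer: $-1690$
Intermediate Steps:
$o = 130$
$\left(1 - 14\right) o = \left(1 - 14\right) 130 = \left(-13\right) 130 = -1690$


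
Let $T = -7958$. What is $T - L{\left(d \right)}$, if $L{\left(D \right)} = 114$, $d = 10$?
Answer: $-8072$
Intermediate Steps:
$T - L{\left(d \right)} = -7958 - 114 = -8072$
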